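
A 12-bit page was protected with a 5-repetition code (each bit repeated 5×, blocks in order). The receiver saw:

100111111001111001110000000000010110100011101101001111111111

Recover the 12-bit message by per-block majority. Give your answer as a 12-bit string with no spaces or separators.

Block 1 (10011): 3 ones → 1
Block 2 (11110): 4 ones → 1
Block 3 (01111): 4 ones → 1
Block 4 (00111): 3 ones → 1
Block 5 (00000): 0 ones → 0
Block 6 (00000): 0 ones → 0
Block 7 (01011): 3 ones → 1
Block 8 (01000): 1 one → 0
Block 9 (11101): 4 ones → 1
Block 10 (10100): 2 ones → 0
Block 11 (11111): 5 ones → 1
Block 12 (11111): 5 ones → 1

111100101011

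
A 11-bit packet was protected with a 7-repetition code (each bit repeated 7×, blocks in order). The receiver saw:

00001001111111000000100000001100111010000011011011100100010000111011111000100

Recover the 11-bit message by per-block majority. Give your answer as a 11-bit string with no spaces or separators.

Block 1 (0000100): 1 one → 0
Block 2 (1111111): 7 ones → 1
Block 3 (0000001): 1 one → 0
Block 4 (0000000): 0 ones → 0
Block 5 (1100111): 5 ones → 1
Block 6 (0100000): 1 one → 0
Block 7 (1101101): 5 ones → 1
Block 8 (1100100): 3 ones → 0
Block 9 (0100001): 2 ones → 0
Block 10 (1101111): 6 ones → 1
Block 11 (1000100): 2 ones → 0

01001010010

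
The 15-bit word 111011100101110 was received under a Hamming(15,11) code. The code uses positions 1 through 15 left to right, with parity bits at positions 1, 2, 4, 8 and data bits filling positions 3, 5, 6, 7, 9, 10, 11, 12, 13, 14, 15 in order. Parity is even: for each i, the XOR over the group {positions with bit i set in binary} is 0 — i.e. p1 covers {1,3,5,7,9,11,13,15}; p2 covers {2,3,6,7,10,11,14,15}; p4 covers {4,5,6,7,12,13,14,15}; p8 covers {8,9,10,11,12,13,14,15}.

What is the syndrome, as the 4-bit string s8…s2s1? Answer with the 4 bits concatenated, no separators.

s1 (pos 1,3,5,7,9,11,13,15): 1⊕1⊕1⊕1⊕0⊕0⊕1⊕0 = 1
s2 (pos 2,3,6,7,10,11,14,15): 1⊕1⊕1⊕1⊕1⊕0⊕1⊕0 = 0
s4 (pos 4,5,6,7,12,13,14,15): 0⊕1⊕1⊕1⊕1⊕1⊕1⊕0 = 0
s8 (pos 8,9,10,11,12,13,14,15): 0⊕0⊕1⊕0⊕1⊕1⊕1⊕0 = 0
Syndrome s8…s1 = 0001 → error at position 1.

0001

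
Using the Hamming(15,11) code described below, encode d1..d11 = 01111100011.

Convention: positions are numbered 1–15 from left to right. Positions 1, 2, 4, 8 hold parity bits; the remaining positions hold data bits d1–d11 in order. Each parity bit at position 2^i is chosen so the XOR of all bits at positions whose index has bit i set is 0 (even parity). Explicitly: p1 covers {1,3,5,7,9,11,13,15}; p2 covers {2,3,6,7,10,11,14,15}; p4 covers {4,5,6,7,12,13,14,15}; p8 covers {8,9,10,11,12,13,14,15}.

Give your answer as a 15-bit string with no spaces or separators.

Place data at non-parity positions: p1 p2 0 p4 1 1 1 p8 1 1 0 0 0 1 1
p1 (pos 1,3,5,7,9,11,13,15): XOR of data positions = 0⊕1⊕1⊕1⊕0⊕0⊕1 = 0
p2 (pos 2,3,6,7,10,11,14,15): XOR of data positions = 0⊕1⊕1⊕1⊕0⊕1⊕1 = 1
p4 (pos 4,5,6,7,12,13,14,15): XOR of data positions = 1⊕1⊕1⊕0⊕0⊕1⊕1 = 1
p8 (pos 8,9,10,11,12,13,14,15): XOR of data positions = 1⊕1⊕0⊕0⊕0⊕1⊕1 = 0
Codeword: 010111101100011

010111101100011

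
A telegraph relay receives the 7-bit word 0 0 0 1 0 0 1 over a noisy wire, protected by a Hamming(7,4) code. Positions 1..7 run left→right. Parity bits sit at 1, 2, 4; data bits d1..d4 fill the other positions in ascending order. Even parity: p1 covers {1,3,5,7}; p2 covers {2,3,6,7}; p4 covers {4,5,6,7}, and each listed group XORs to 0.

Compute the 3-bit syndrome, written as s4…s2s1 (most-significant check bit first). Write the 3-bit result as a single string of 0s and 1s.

s1 (pos 1,3,5,7): 0⊕0⊕0⊕1 = 1
s2 (pos 2,3,6,7): 0⊕0⊕0⊕1 = 1
s4 (pos 4,5,6,7): 1⊕0⊕0⊕1 = 0
Syndrome s4…s1 = 011 → error at position 3.

011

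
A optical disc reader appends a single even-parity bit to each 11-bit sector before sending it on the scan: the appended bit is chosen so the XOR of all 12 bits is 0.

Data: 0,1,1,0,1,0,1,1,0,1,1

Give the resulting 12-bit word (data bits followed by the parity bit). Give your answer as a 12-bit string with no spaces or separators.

XOR of the 11 data bits: 0⊕1⊕1⊕0⊕1⊕0⊕1⊕1⊕0⊕1⊕1 = 1
Parity bit = 1 (so all 12 bits XOR to 0).

011010110111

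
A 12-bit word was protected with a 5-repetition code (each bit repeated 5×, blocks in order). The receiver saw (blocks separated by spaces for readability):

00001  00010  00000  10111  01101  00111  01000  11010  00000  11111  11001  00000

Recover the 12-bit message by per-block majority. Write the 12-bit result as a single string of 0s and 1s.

Block 1 (00001): 1 one → 0
Block 2 (00010): 1 one → 0
Block 3 (00000): 0 ones → 0
Block 4 (10111): 4 ones → 1
Block 5 (01101): 3 ones → 1
Block 6 (00111): 3 ones → 1
Block 7 (01000): 1 one → 0
Block 8 (11010): 3 ones → 1
Block 9 (00000): 0 ones → 0
Block 10 (11111): 5 ones → 1
Block 11 (11001): 3 ones → 1
Block 12 (00000): 0 ones → 0

000111010110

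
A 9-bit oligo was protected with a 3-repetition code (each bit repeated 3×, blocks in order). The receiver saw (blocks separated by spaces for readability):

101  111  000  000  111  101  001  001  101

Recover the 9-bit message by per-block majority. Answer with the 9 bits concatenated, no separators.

Block 1 (101): 2 ones → 1
Block 2 (111): 3 ones → 1
Block 3 (000): 0 ones → 0
Block 4 (000): 0 ones → 0
Block 5 (111): 3 ones → 1
Block 6 (101): 2 ones → 1
Block 7 (001): 1 one → 0
Block 8 (001): 1 one → 0
Block 9 (101): 2 ones → 1

110011001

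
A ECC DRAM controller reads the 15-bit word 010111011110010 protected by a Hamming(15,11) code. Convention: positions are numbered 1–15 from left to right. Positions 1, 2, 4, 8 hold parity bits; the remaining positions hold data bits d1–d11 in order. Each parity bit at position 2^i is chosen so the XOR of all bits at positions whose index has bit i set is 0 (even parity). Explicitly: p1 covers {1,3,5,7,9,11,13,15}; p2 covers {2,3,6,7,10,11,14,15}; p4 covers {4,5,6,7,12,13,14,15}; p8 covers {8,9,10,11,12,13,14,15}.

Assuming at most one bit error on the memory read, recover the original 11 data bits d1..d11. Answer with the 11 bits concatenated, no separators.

01101100010

s1 (pos 1,3,5,7,9,11,13,15): 0⊕0⊕1⊕0⊕1⊕1⊕0⊕0 = 1
s2 (pos 2,3,6,7,10,11,14,15): 1⊕0⊕1⊕0⊕1⊕1⊕1⊕0 = 1
s4 (pos 4,5,6,7,12,13,14,15): 1⊕1⊕1⊕0⊕0⊕0⊕1⊕0 = 0
s8 (pos 8,9,10,11,12,13,14,15): 1⊕1⊕1⊕1⊕0⊕0⊕1⊕0 = 1
Syndrome s8…s1 = 1011 → error at position 11.
Flip position 11: 010111011110010 → 010111011100010
Read data bits from positions 3,5,6,7,9,10,11,12,13,14,15: 01101100010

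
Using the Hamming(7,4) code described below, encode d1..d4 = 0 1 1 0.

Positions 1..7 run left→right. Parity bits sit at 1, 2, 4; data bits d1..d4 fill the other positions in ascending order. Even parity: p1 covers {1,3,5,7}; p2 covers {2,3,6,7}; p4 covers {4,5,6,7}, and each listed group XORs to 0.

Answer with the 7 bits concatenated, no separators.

1100110

Place data at non-parity positions: p1 p2 0 p4 1 1 0
p1 (pos 1,3,5,7): XOR of data positions = 0⊕1⊕0 = 1
p2 (pos 2,3,6,7): XOR of data positions = 0⊕1⊕0 = 1
p4 (pos 4,5,6,7): XOR of data positions = 1⊕1⊕0 = 0
Codeword: 1100110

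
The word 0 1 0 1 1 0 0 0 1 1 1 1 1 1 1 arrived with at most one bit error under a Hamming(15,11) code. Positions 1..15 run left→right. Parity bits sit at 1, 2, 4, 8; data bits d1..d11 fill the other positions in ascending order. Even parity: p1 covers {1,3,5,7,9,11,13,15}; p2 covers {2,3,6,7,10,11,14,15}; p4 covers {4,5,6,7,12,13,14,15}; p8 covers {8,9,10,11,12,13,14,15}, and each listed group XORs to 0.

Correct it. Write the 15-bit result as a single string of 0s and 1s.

s1 (pos 1,3,5,7,9,11,13,15): 0⊕0⊕1⊕0⊕1⊕1⊕1⊕1 = 1
s2 (pos 2,3,6,7,10,11,14,15): 1⊕0⊕0⊕0⊕1⊕1⊕1⊕1 = 1
s4 (pos 4,5,6,7,12,13,14,15): 1⊕1⊕0⊕0⊕1⊕1⊕1⊕1 = 0
s8 (pos 8,9,10,11,12,13,14,15): 0⊕1⊕1⊕1⊕1⊕1⊕1⊕1 = 1
Syndrome s8…s1 = 1011 → error at position 11.
Flip position 11: 010110001111111 → 010110001101111

010110001101111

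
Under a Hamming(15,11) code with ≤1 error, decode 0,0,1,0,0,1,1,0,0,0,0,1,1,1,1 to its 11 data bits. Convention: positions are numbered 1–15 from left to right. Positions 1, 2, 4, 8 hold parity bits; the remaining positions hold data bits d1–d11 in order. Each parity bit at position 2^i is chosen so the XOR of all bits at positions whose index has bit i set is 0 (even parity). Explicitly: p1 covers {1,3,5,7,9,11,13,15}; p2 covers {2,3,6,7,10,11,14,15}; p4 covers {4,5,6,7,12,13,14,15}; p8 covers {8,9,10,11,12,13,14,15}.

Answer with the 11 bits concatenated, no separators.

10110001111

s1 (pos 1,3,5,7,9,11,13,15): 0⊕1⊕0⊕1⊕0⊕0⊕1⊕1 = 0
s2 (pos 2,3,6,7,10,11,14,15): 0⊕1⊕1⊕1⊕0⊕0⊕1⊕1 = 1
s4 (pos 4,5,6,7,12,13,14,15): 0⊕0⊕1⊕1⊕1⊕1⊕1⊕1 = 0
s8 (pos 8,9,10,11,12,13,14,15): 0⊕0⊕0⊕0⊕1⊕1⊕1⊕1 = 0
Syndrome s8…s1 = 0010 → error at position 2.
Flip position 2: 001001100001111 → 011001100001111
Read data bits from positions 3,5,6,7,9,10,11,12,13,14,15: 10110001111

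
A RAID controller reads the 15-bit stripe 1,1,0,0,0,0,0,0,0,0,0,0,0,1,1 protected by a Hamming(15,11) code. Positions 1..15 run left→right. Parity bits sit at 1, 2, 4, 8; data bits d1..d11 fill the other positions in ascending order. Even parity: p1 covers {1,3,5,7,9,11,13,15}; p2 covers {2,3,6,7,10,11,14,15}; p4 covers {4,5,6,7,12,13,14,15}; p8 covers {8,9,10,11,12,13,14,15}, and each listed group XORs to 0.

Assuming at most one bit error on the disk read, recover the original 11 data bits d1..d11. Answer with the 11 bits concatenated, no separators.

00000000011

s1 (pos 1,3,5,7,9,11,13,15): 1⊕0⊕0⊕0⊕0⊕0⊕0⊕1 = 0
s2 (pos 2,3,6,7,10,11,14,15): 1⊕0⊕0⊕0⊕0⊕0⊕1⊕1 = 1
s4 (pos 4,5,6,7,12,13,14,15): 0⊕0⊕0⊕0⊕0⊕0⊕1⊕1 = 0
s8 (pos 8,9,10,11,12,13,14,15): 0⊕0⊕0⊕0⊕0⊕0⊕1⊕1 = 0
Syndrome s8…s1 = 0010 → error at position 2.
Flip position 2: 110000000000011 → 100000000000011
Read data bits from positions 3,5,6,7,9,10,11,12,13,14,15: 00000000011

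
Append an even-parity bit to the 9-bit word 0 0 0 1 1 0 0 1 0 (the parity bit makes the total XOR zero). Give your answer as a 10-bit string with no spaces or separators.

0001100101

XOR of the 9 data bits: 0⊕0⊕0⊕1⊕1⊕0⊕0⊕1⊕0 = 1
Parity bit = 1 (so all 10 bits XOR to 0).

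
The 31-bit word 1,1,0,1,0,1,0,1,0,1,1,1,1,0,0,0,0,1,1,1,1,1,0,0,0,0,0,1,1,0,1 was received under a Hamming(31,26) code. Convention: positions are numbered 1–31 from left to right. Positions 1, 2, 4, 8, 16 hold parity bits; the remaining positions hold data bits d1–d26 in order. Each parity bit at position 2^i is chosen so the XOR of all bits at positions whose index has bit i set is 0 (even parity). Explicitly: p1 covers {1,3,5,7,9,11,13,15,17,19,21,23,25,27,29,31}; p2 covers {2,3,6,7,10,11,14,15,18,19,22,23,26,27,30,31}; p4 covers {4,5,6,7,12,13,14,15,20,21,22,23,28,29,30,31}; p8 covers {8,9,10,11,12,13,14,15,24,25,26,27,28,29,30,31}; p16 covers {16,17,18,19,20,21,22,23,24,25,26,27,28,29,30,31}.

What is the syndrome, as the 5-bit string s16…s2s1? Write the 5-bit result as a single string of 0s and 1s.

s1 (pos 1,3,5,7,9,11,13,15,17,19,21,23,25,27,29,31): 1⊕0⊕0⊕0⊕0⊕1⊕1⊕0⊕0⊕1⊕1⊕0⊕0⊕0⊕1⊕1 = 1
s2 (pos 2,3,6,7,10,11,14,15,18,19,22,23,26,27,30,31): 1⊕0⊕1⊕0⊕1⊕1⊕0⊕0⊕1⊕1⊕1⊕0⊕0⊕0⊕0⊕1 = 0
s4 (pos 4,5,6,7,12,13,14,15,20,21,22,23,28,29,30,31): 1⊕0⊕1⊕0⊕1⊕1⊕0⊕0⊕1⊕1⊕1⊕0⊕1⊕1⊕0⊕1 = 0
s8 (pos 8,9,10,11,12,13,14,15,24,25,26,27,28,29,30,31): 1⊕0⊕1⊕1⊕1⊕1⊕0⊕0⊕0⊕0⊕0⊕0⊕1⊕1⊕0⊕1 = 0
s16 (pos 16,17,18,19,20,21,22,23,24,25,26,27,28,29,30,31): 0⊕0⊕1⊕1⊕1⊕1⊕1⊕0⊕0⊕0⊕0⊕0⊕1⊕1⊕0⊕1 = 0
Syndrome s16…s1 = 00001 → error at position 1.

00001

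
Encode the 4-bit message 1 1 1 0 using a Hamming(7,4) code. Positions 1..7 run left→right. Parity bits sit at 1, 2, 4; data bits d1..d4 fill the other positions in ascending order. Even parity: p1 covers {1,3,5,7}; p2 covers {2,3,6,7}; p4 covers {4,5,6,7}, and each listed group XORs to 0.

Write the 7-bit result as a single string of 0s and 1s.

Place data at non-parity positions: p1 p2 1 p4 1 1 0
p1 (pos 1,3,5,7): XOR of data positions = 1⊕1⊕0 = 0
p2 (pos 2,3,6,7): XOR of data positions = 1⊕1⊕0 = 0
p4 (pos 4,5,6,7): XOR of data positions = 1⊕1⊕0 = 0
Codeword: 0010110

0010110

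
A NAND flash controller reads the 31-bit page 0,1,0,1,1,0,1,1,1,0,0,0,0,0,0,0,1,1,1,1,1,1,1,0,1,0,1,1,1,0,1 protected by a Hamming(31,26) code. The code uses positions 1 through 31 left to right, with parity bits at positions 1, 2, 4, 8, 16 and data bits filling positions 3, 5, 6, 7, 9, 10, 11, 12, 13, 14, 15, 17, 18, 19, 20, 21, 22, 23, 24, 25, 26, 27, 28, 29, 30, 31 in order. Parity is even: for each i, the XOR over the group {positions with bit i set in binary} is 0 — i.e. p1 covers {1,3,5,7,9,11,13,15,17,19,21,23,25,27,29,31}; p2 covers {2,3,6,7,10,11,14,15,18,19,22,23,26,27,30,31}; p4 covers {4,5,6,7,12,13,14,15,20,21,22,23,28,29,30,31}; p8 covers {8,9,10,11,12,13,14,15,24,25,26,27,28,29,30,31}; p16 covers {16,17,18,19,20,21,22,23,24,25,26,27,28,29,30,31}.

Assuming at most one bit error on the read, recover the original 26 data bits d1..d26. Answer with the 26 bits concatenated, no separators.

01010000000111111101011101

s1 (pos 1,3,5,7,9,11,13,15,17,19,21,23,25,27,29,31): 0⊕0⊕1⊕1⊕1⊕0⊕0⊕0⊕1⊕1⊕1⊕1⊕1⊕1⊕1⊕1 = 1
s2 (pos 2,3,6,7,10,11,14,15,18,19,22,23,26,27,30,31): 1⊕0⊕0⊕1⊕0⊕0⊕0⊕0⊕1⊕1⊕1⊕1⊕0⊕1⊕0⊕1 = 0
s4 (pos 4,5,6,7,12,13,14,15,20,21,22,23,28,29,30,31): 1⊕1⊕0⊕1⊕0⊕0⊕0⊕0⊕1⊕1⊕1⊕1⊕1⊕1⊕0⊕1 = 0
s8 (pos 8,9,10,11,12,13,14,15,24,25,26,27,28,29,30,31): 1⊕1⊕0⊕0⊕0⊕0⊕0⊕0⊕0⊕1⊕0⊕1⊕1⊕1⊕0⊕1 = 1
s16 (pos 16,17,18,19,20,21,22,23,24,25,26,27,28,29,30,31): 0⊕1⊕1⊕1⊕1⊕1⊕1⊕1⊕0⊕1⊕0⊕1⊕1⊕1⊕0⊕1 = 0
Syndrome s16…s1 = 01001 → error at position 9.
Flip position 9: 0101101110000000111111101011101 → 0101101100000000111111101011101
Read data bits from positions 3,5,6,7,9,10,11,12,13,14,15,17,18,19,20,21,22,23,24,25,26,27,28,29,30,31: 01010000000111111101011101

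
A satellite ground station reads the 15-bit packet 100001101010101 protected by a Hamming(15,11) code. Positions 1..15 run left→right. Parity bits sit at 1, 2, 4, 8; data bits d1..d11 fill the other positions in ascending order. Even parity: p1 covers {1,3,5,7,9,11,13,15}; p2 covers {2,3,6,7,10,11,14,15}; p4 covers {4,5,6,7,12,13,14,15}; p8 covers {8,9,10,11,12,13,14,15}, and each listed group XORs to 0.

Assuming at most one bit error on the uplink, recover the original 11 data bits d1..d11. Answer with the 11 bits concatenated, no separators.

s1 (pos 1,3,5,7,9,11,13,15): 1⊕0⊕0⊕1⊕1⊕1⊕1⊕1 = 0
s2 (pos 2,3,6,7,10,11,14,15): 0⊕0⊕1⊕1⊕0⊕1⊕0⊕1 = 0
s4 (pos 4,5,6,7,12,13,14,15): 0⊕0⊕1⊕1⊕0⊕1⊕0⊕1 = 0
s8 (pos 8,9,10,11,12,13,14,15): 0⊕1⊕0⊕1⊕0⊕1⊕0⊕1 = 0
Syndrome s8…s1 = 0000 → no error.
Read data bits from positions 3,5,6,7,9,10,11,12,13,14,15: 00111010101

00111010101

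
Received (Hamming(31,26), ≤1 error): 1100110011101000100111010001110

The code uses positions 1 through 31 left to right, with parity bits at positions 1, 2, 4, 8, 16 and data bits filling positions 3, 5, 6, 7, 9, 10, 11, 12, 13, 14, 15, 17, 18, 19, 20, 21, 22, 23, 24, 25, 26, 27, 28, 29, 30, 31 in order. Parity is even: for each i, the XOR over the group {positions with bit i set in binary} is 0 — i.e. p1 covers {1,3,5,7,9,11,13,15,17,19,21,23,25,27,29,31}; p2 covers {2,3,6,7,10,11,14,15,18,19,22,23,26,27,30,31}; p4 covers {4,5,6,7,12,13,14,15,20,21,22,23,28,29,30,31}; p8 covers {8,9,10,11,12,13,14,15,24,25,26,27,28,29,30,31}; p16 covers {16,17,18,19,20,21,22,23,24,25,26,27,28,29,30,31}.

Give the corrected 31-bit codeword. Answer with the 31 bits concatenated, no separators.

1101110011101000100111010001110

s1 (pos 1,3,5,7,9,11,13,15,17,19,21,23,25,27,29,31): 1⊕0⊕1⊕0⊕1⊕1⊕1⊕0⊕1⊕0⊕1⊕0⊕0⊕0⊕1⊕0 = 0
s2 (pos 2,3,6,7,10,11,14,15,18,19,22,23,26,27,30,31): 1⊕0⊕1⊕0⊕1⊕1⊕0⊕0⊕0⊕0⊕1⊕0⊕0⊕0⊕1⊕0 = 0
s4 (pos 4,5,6,7,12,13,14,15,20,21,22,23,28,29,30,31): 0⊕1⊕1⊕0⊕0⊕1⊕0⊕0⊕1⊕1⊕1⊕0⊕1⊕1⊕1⊕0 = 1
s8 (pos 8,9,10,11,12,13,14,15,24,25,26,27,28,29,30,31): 0⊕1⊕1⊕1⊕0⊕1⊕0⊕0⊕1⊕0⊕0⊕0⊕1⊕1⊕1⊕0 = 0
s16 (pos 16,17,18,19,20,21,22,23,24,25,26,27,28,29,30,31): 0⊕1⊕0⊕0⊕1⊕1⊕1⊕0⊕1⊕0⊕0⊕0⊕1⊕1⊕1⊕0 = 0
Syndrome s16…s1 = 00100 → error at position 4.
Flip position 4: 1100110011101000100111010001110 → 1101110011101000100111010001110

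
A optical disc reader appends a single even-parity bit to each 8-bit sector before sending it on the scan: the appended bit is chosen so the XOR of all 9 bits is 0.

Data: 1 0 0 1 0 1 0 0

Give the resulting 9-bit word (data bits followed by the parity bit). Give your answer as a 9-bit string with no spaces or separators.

100101001

XOR of the 8 data bits: 1⊕0⊕0⊕1⊕0⊕1⊕0⊕0 = 1
Parity bit = 1 (so all 9 bits XOR to 0).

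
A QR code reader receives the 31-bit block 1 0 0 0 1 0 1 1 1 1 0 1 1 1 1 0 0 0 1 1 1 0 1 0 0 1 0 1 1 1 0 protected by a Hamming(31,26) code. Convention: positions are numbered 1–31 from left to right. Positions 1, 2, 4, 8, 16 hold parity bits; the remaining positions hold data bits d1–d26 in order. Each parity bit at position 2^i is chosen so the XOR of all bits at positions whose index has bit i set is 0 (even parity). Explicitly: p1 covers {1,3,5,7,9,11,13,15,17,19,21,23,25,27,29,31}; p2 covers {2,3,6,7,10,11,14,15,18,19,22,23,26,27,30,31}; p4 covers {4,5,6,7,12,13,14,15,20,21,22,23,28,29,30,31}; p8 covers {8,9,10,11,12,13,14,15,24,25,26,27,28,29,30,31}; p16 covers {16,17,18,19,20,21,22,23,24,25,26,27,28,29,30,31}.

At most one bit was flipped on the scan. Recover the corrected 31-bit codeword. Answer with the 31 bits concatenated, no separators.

1000101011011110001110100101110

s1 (pos 1,3,5,7,9,11,13,15,17,19,21,23,25,27,29,31): 1⊕0⊕1⊕1⊕1⊕0⊕1⊕1⊕0⊕1⊕1⊕1⊕0⊕0⊕1⊕0 = 0
s2 (pos 2,3,6,7,10,11,14,15,18,19,22,23,26,27,30,31): 0⊕0⊕0⊕1⊕1⊕0⊕1⊕1⊕0⊕1⊕0⊕1⊕1⊕0⊕1⊕0 = 0
s4 (pos 4,5,6,7,12,13,14,15,20,21,22,23,28,29,30,31): 0⊕1⊕0⊕1⊕1⊕1⊕1⊕1⊕1⊕1⊕0⊕1⊕1⊕1⊕1⊕0 = 0
s8 (pos 8,9,10,11,12,13,14,15,24,25,26,27,28,29,30,31): 1⊕1⊕1⊕0⊕1⊕1⊕1⊕1⊕0⊕0⊕1⊕0⊕1⊕1⊕1⊕0 = 1
s16 (pos 16,17,18,19,20,21,22,23,24,25,26,27,28,29,30,31): 0⊕0⊕0⊕1⊕1⊕1⊕0⊕1⊕0⊕0⊕1⊕0⊕1⊕1⊕1⊕0 = 0
Syndrome s16…s1 = 01000 → error at position 8.
Flip position 8: 1000101111011110001110100101110 → 1000101011011110001110100101110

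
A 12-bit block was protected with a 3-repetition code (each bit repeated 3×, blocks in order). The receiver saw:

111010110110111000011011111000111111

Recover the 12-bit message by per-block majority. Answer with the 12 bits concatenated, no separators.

101110111011

Block 1 (111): 3 ones → 1
Block 2 (010): 1 one → 0
Block 3 (110): 2 ones → 1
Block 4 (110): 2 ones → 1
Block 5 (111): 3 ones → 1
Block 6 (000): 0 ones → 0
Block 7 (011): 2 ones → 1
Block 8 (011): 2 ones → 1
Block 9 (111): 3 ones → 1
Block 10 (000): 0 ones → 0
Block 11 (111): 3 ones → 1
Block 12 (111): 3 ones → 1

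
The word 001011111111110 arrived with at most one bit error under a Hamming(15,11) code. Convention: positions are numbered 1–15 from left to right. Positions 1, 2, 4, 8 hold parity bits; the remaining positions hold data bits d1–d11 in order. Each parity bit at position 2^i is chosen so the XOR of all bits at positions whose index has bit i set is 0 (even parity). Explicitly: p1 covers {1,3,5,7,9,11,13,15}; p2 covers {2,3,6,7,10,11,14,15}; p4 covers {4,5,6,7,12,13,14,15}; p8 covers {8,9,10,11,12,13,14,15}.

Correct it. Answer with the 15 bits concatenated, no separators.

001011101111110

s1 (pos 1,3,5,7,9,11,13,15): 0⊕1⊕1⊕1⊕1⊕1⊕1⊕0 = 0
s2 (pos 2,3,6,7,10,11,14,15): 0⊕1⊕1⊕1⊕1⊕1⊕1⊕0 = 0
s4 (pos 4,5,6,7,12,13,14,15): 0⊕1⊕1⊕1⊕1⊕1⊕1⊕0 = 0
s8 (pos 8,9,10,11,12,13,14,15): 1⊕1⊕1⊕1⊕1⊕1⊕1⊕0 = 1
Syndrome s8…s1 = 1000 → error at position 8.
Flip position 8: 001011111111110 → 001011101111110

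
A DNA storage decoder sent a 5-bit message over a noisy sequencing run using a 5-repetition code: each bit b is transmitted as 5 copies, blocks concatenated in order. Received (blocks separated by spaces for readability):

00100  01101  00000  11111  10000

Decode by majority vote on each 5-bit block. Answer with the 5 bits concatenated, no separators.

Block 1 (00100): 1 one → 0
Block 2 (01101): 3 ones → 1
Block 3 (00000): 0 ones → 0
Block 4 (11111): 5 ones → 1
Block 5 (10000): 1 one → 0

01010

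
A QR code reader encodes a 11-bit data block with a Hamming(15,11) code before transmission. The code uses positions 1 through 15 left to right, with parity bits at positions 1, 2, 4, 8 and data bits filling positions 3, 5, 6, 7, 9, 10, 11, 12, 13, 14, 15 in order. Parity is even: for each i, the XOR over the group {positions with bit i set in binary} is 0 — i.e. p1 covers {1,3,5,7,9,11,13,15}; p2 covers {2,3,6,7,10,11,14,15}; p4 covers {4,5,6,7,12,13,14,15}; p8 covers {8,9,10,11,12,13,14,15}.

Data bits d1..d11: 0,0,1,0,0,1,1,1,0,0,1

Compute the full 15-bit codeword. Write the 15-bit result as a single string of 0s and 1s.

000101000111001

Place data at non-parity positions: p1 p2 0 p4 0 1 0 p8 0 1 1 1 0 0 1
p1 (pos 1,3,5,7,9,11,13,15): XOR of data positions = 0⊕0⊕0⊕0⊕1⊕0⊕1 = 0
p2 (pos 2,3,6,7,10,11,14,15): XOR of data positions = 0⊕1⊕0⊕1⊕1⊕0⊕1 = 0
p4 (pos 4,5,6,7,12,13,14,15): XOR of data positions = 0⊕1⊕0⊕1⊕0⊕0⊕1 = 1
p8 (pos 8,9,10,11,12,13,14,15): XOR of data positions = 0⊕1⊕1⊕1⊕0⊕0⊕1 = 0
Codeword: 000101000111001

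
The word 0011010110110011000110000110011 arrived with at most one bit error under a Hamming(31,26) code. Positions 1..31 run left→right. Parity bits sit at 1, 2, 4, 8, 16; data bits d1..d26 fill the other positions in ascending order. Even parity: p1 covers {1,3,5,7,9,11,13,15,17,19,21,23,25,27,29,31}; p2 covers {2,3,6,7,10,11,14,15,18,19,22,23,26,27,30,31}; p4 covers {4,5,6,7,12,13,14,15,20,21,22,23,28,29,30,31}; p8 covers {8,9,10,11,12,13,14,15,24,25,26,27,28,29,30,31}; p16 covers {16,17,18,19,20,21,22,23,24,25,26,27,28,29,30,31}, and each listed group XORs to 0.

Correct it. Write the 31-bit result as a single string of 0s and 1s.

0011010110110011000110001110011

s1 (pos 1,3,5,7,9,11,13,15,17,19,21,23,25,27,29,31): 0⊕1⊕0⊕0⊕1⊕1⊕0⊕1⊕0⊕0⊕1⊕0⊕0⊕1⊕0⊕1 = 1
s2 (pos 2,3,6,7,10,11,14,15,18,19,22,23,26,27,30,31): 0⊕1⊕1⊕0⊕0⊕1⊕0⊕1⊕0⊕0⊕0⊕0⊕1⊕1⊕1⊕1 = 0
s4 (pos 4,5,6,7,12,13,14,15,20,21,22,23,28,29,30,31): 1⊕0⊕1⊕0⊕1⊕0⊕0⊕1⊕1⊕1⊕0⊕0⊕0⊕0⊕1⊕1 = 0
s8 (pos 8,9,10,11,12,13,14,15,24,25,26,27,28,29,30,31): 1⊕1⊕0⊕1⊕1⊕0⊕0⊕1⊕0⊕0⊕1⊕1⊕0⊕0⊕1⊕1 = 1
s16 (pos 16,17,18,19,20,21,22,23,24,25,26,27,28,29,30,31): 1⊕0⊕0⊕0⊕1⊕1⊕0⊕0⊕0⊕0⊕1⊕1⊕0⊕0⊕1⊕1 = 1
Syndrome s16…s1 = 11001 → error at position 25.
Flip position 25: 0011010110110011000110000110011 → 0011010110110011000110001110011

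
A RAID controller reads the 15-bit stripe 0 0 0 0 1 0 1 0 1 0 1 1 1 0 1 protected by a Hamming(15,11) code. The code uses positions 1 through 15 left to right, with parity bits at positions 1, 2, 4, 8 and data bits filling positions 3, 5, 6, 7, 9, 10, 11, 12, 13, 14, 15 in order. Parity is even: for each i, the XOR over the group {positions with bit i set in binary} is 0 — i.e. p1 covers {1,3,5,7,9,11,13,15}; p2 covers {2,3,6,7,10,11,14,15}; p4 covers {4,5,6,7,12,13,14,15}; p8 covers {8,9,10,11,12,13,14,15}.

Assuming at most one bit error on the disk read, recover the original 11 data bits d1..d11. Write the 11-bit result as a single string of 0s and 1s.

s1 (pos 1,3,5,7,9,11,13,15): 0⊕0⊕1⊕1⊕1⊕1⊕1⊕1 = 0
s2 (pos 2,3,6,7,10,11,14,15): 0⊕0⊕0⊕1⊕0⊕1⊕0⊕1 = 1
s4 (pos 4,5,6,7,12,13,14,15): 0⊕1⊕0⊕1⊕1⊕1⊕0⊕1 = 1
s8 (pos 8,9,10,11,12,13,14,15): 0⊕1⊕0⊕1⊕1⊕1⊕0⊕1 = 1
Syndrome s8…s1 = 1110 → error at position 14.
Flip position 14: 000010101011101 → 000010101011111
Read data bits from positions 3,5,6,7,9,10,11,12,13,14,15: 01011011111

01011011111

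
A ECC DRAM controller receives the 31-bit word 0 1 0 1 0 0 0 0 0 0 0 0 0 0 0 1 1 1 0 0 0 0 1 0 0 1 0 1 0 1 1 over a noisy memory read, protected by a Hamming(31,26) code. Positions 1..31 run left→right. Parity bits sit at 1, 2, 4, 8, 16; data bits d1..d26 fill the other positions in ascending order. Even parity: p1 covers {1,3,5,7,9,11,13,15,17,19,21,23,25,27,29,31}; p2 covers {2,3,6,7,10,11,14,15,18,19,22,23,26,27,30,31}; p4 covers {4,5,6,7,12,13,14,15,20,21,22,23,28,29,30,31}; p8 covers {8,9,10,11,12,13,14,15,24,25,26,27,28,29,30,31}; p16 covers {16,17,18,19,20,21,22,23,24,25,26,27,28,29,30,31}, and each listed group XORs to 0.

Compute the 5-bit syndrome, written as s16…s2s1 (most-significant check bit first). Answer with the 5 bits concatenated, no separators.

s1 (pos 1,3,5,7,9,11,13,15,17,19,21,23,25,27,29,31): 0⊕0⊕0⊕0⊕0⊕0⊕0⊕0⊕1⊕0⊕0⊕1⊕0⊕0⊕0⊕1 = 1
s2 (pos 2,3,6,7,10,11,14,15,18,19,22,23,26,27,30,31): 1⊕0⊕0⊕0⊕0⊕0⊕0⊕0⊕1⊕0⊕0⊕1⊕1⊕0⊕1⊕1 = 0
s4 (pos 4,5,6,7,12,13,14,15,20,21,22,23,28,29,30,31): 1⊕0⊕0⊕0⊕0⊕0⊕0⊕0⊕0⊕0⊕0⊕1⊕1⊕0⊕1⊕1 = 1
s8 (pos 8,9,10,11,12,13,14,15,24,25,26,27,28,29,30,31): 0⊕0⊕0⊕0⊕0⊕0⊕0⊕0⊕0⊕0⊕1⊕0⊕1⊕0⊕1⊕1 = 0
s16 (pos 16,17,18,19,20,21,22,23,24,25,26,27,28,29,30,31): 1⊕1⊕1⊕0⊕0⊕0⊕0⊕1⊕0⊕0⊕1⊕0⊕1⊕0⊕1⊕1 = 0
Syndrome s16…s1 = 00101 → error at position 5.

00101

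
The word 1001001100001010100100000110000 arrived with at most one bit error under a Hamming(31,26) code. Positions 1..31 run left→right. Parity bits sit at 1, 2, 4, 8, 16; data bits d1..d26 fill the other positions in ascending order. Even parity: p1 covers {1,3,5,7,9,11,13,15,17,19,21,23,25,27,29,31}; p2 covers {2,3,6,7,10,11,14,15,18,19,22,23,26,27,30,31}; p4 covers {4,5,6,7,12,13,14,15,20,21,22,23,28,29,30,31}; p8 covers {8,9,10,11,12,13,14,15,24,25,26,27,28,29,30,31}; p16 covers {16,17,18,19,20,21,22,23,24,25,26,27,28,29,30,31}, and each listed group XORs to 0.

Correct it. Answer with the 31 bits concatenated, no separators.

1001001100011010100100000110000

s1 (pos 1,3,5,7,9,11,13,15,17,19,21,23,25,27,29,31): 1⊕0⊕0⊕1⊕0⊕0⊕1⊕1⊕1⊕0⊕0⊕0⊕0⊕1⊕0⊕0 = 0
s2 (pos 2,3,6,7,10,11,14,15,18,19,22,23,26,27,30,31): 0⊕0⊕0⊕1⊕0⊕0⊕0⊕1⊕0⊕0⊕0⊕0⊕1⊕1⊕0⊕0 = 0
s4 (pos 4,5,6,7,12,13,14,15,20,21,22,23,28,29,30,31): 1⊕0⊕0⊕1⊕0⊕1⊕0⊕1⊕1⊕0⊕0⊕0⊕0⊕0⊕0⊕0 = 1
s8 (pos 8,9,10,11,12,13,14,15,24,25,26,27,28,29,30,31): 1⊕0⊕0⊕0⊕0⊕1⊕0⊕1⊕0⊕0⊕1⊕1⊕0⊕0⊕0⊕0 = 1
s16 (pos 16,17,18,19,20,21,22,23,24,25,26,27,28,29,30,31): 0⊕1⊕0⊕0⊕1⊕0⊕0⊕0⊕0⊕0⊕1⊕1⊕0⊕0⊕0⊕0 = 0
Syndrome s16…s1 = 01100 → error at position 12.
Flip position 12: 1001001100001010100100000110000 → 1001001100011010100100000110000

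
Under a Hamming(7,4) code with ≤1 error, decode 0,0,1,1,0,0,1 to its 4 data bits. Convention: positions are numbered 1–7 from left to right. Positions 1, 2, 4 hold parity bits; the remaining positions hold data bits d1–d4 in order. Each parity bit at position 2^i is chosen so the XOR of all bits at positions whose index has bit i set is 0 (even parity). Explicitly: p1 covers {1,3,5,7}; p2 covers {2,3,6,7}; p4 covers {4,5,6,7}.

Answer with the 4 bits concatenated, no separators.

s1 (pos 1,3,5,7): 0⊕1⊕0⊕1 = 0
s2 (pos 2,3,6,7): 0⊕1⊕0⊕1 = 0
s4 (pos 4,5,6,7): 1⊕0⊕0⊕1 = 0
Syndrome s4…s1 = 000 → no error.
Read data bits from positions 3,5,6,7: 1001

1001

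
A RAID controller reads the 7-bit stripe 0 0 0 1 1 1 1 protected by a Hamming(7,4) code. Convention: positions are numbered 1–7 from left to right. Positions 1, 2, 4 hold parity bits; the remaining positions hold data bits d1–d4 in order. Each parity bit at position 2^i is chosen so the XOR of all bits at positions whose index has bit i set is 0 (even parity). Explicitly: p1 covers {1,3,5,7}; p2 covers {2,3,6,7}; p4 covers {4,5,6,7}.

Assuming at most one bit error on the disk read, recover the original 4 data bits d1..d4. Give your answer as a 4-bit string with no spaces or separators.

0111

s1 (pos 1,3,5,7): 0⊕0⊕1⊕1 = 0
s2 (pos 2,3,6,7): 0⊕0⊕1⊕1 = 0
s4 (pos 4,5,6,7): 1⊕1⊕1⊕1 = 0
Syndrome s4…s1 = 000 → no error.
Read data bits from positions 3,5,6,7: 0111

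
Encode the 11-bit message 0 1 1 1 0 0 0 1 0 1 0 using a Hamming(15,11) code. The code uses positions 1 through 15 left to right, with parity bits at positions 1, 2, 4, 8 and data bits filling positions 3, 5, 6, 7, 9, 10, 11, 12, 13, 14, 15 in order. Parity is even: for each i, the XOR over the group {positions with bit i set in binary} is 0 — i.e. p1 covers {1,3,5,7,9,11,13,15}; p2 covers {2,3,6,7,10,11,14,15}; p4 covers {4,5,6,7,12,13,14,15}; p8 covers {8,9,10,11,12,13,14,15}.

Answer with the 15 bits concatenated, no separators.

Place data at non-parity positions: p1 p2 0 p4 1 1 1 p8 0 0 0 1 0 1 0
p1 (pos 1,3,5,7,9,11,13,15): XOR of data positions = 0⊕1⊕1⊕0⊕0⊕0⊕0 = 0
p2 (pos 2,3,6,7,10,11,14,15): XOR of data positions = 0⊕1⊕1⊕0⊕0⊕1⊕0 = 1
p4 (pos 4,5,6,7,12,13,14,15): XOR of data positions = 1⊕1⊕1⊕1⊕0⊕1⊕0 = 1
p8 (pos 8,9,10,11,12,13,14,15): XOR of data positions = 0⊕0⊕0⊕1⊕0⊕1⊕0 = 0
Codeword: 010111100001010

010111100001010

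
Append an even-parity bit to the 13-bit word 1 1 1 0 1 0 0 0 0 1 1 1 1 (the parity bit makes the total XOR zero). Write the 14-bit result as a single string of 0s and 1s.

11101000011110

XOR of the 13 data bits: 1⊕1⊕1⊕0⊕1⊕0⊕0⊕0⊕0⊕1⊕1⊕1⊕1 = 0
Parity bit = 0 (so all 14 bits XOR to 0).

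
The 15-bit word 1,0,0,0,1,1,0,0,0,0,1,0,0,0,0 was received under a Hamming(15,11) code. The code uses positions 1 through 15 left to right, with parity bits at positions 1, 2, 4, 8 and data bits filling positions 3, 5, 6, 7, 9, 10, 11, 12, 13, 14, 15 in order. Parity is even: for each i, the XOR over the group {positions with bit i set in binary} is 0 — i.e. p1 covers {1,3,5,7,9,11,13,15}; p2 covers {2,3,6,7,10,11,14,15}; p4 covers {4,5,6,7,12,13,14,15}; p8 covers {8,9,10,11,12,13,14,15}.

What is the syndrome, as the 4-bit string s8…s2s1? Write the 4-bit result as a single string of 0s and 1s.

1001

s1 (pos 1,3,5,7,9,11,13,15): 1⊕0⊕1⊕0⊕0⊕1⊕0⊕0 = 1
s2 (pos 2,3,6,7,10,11,14,15): 0⊕0⊕1⊕0⊕0⊕1⊕0⊕0 = 0
s4 (pos 4,5,6,7,12,13,14,15): 0⊕1⊕1⊕0⊕0⊕0⊕0⊕0 = 0
s8 (pos 8,9,10,11,12,13,14,15): 0⊕0⊕0⊕1⊕0⊕0⊕0⊕0 = 1
Syndrome s8…s1 = 1001 → error at position 9.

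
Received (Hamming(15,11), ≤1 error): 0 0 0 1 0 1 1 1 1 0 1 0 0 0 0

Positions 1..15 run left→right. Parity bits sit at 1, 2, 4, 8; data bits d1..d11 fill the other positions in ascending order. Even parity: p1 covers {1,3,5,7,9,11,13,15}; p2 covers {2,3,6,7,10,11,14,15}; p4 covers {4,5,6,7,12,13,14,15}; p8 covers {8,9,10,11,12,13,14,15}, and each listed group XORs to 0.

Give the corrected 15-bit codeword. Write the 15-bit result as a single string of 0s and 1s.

000101111010001

s1 (pos 1,3,5,7,9,11,13,15): 0⊕0⊕0⊕1⊕1⊕1⊕0⊕0 = 1
s2 (pos 2,3,6,7,10,11,14,15): 0⊕0⊕1⊕1⊕0⊕1⊕0⊕0 = 1
s4 (pos 4,5,6,7,12,13,14,15): 1⊕0⊕1⊕1⊕0⊕0⊕0⊕0 = 1
s8 (pos 8,9,10,11,12,13,14,15): 1⊕1⊕0⊕1⊕0⊕0⊕0⊕0 = 1
Syndrome s8…s1 = 1111 → error at position 15.
Flip position 15: 000101111010000 → 000101111010001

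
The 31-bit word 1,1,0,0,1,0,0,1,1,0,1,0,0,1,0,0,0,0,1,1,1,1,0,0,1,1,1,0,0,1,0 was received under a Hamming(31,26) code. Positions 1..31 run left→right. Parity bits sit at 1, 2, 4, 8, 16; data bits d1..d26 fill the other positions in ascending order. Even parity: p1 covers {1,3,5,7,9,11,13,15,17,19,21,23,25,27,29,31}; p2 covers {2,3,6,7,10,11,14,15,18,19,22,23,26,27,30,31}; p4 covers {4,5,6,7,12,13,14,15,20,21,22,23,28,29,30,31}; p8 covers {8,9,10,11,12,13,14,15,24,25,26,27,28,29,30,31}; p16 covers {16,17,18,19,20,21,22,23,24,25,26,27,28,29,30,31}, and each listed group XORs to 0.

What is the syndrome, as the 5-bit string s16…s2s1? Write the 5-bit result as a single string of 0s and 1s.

00000

s1 (pos 1,3,5,7,9,11,13,15,17,19,21,23,25,27,29,31): 1⊕0⊕1⊕0⊕1⊕1⊕0⊕0⊕0⊕1⊕1⊕0⊕1⊕1⊕0⊕0 = 0
s2 (pos 2,3,6,7,10,11,14,15,18,19,22,23,26,27,30,31): 1⊕0⊕0⊕0⊕0⊕1⊕1⊕0⊕0⊕1⊕1⊕0⊕1⊕1⊕1⊕0 = 0
s4 (pos 4,5,6,7,12,13,14,15,20,21,22,23,28,29,30,31): 0⊕1⊕0⊕0⊕0⊕0⊕1⊕0⊕1⊕1⊕1⊕0⊕0⊕0⊕1⊕0 = 0
s8 (pos 8,9,10,11,12,13,14,15,24,25,26,27,28,29,30,31): 1⊕1⊕0⊕1⊕0⊕0⊕1⊕0⊕0⊕1⊕1⊕1⊕0⊕0⊕1⊕0 = 0
s16 (pos 16,17,18,19,20,21,22,23,24,25,26,27,28,29,30,31): 0⊕0⊕0⊕1⊕1⊕1⊕1⊕0⊕0⊕1⊕1⊕1⊕0⊕0⊕1⊕0 = 0
Syndrome s16…s1 = 00000 → no error.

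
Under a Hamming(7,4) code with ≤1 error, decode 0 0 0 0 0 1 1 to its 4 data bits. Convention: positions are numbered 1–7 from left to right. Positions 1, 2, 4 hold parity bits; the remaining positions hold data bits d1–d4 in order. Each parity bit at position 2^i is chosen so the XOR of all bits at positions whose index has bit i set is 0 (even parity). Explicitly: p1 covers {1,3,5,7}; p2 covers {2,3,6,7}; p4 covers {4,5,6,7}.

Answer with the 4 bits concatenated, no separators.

s1 (pos 1,3,5,7): 0⊕0⊕0⊕1 = 1
s2 (pos 2,3,6,7): 0⊕0⊕1⊕1 = 0
s4 (pos 4,5,6,7): 0⊕0⊕1⊕1 = 0
Syndrome s4…s1 = 001 → error at position 1.
Flip position 1: 0000011 → 1000011
Read data bits from positions 3,5,6,7: 0011

0011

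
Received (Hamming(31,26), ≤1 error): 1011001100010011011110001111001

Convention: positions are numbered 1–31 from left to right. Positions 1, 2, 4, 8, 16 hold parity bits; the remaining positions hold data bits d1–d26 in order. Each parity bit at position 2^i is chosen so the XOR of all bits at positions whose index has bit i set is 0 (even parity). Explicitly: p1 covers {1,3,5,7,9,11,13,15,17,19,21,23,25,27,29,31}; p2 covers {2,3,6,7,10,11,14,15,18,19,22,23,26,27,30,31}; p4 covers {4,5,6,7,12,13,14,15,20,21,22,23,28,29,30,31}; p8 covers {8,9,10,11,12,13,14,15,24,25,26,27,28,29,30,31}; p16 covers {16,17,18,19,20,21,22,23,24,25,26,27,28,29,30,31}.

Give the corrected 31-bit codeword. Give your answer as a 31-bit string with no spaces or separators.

s1 (pos 1,3,5,7,9,11,13,15,17,19,21,23,25,27,29,31): 1⊕1⊕0⊕1⊕0⊕0⊕0⊕1⊕0⊕1⊕1⊕0⊕1⊕1⊕0⊕1 = 1
s2 (pos 2,3,6,7,10,11,14,15,18,19,22,23,26,27,30,31): 0⊕1⊕0⊕1⊕0⊕0⊕0⊕1⊕1⊕1⊕0⊕0⊕1⊕1⊕0⊕1 = 0
s4 (pos 4,5,6,7,12,13,14,15,20,21,22,23,28,29,30,31): 1⊕0⊕0⊕1⊕1⊕0⊕0⊕1⊕1⊕1⊕0⊕0⊕1⊕0⊕0⊕1 = 0
s8 (pos 8,9,10,11,12,13,14,15,24,25,26,27,28,29,30,31): 1⊕0⊕0⊕0⊕1⊕0⊕0⊕1⊕0⊕1⊕1⊕1⊕1⊕0⊕0⊕1 = 0
s16 (pos 16,17,18,19,20,21,22,23,24,25,26,27,28,29,30,31): 1⊕0⊕1⊕1⊕1⊕1⊕0⊕0⊕0⊕1⊕1⊕1⊕1⊕0⊕0⊕1 = 0
Syndrome s16…s1 = 00001 → error at position 1.
Flip position 1: 1011001100010011011110001111001 → 0011001100010011011110001111001

0011001100010011011110001111001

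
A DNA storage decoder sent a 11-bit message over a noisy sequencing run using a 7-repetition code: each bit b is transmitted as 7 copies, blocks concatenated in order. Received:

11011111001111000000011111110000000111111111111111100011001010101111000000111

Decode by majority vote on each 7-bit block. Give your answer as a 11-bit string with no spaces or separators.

11010111010

Block 1 (1101111): 6 ones → 1
Block 2 (1001111): 5 ones → 1
Block 3 (0000000): 0 ones → 0
Block 4 (1111111): 7 ones → 1
Block 5 (0000000): 0 ones → 0
Block 6 (1111111): 7 ones → 1
Block 7 (1111111): 7 ones → 1
Block 8 (1100011): 4 ones → 1
Block 9 (0010101): 3 ones → 0
Block 10 (0111100): 4 ones → 1
Block 11 (0000111): 3 ones → 0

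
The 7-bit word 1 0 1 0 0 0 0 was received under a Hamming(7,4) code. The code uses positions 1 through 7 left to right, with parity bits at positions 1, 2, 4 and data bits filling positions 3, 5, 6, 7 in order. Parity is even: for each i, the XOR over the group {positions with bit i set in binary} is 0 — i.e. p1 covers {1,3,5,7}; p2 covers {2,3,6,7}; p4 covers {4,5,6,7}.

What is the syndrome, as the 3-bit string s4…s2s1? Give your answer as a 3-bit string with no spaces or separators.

010

s1 (pos 1,3,5,7): 1⊕1⊕0⊕0 = 0
s2 (pos 2,3,6,7): 0⊕1⊕0⊕0 = 1
s4 (pos 4,5,6,7): 0⊕0⊕0⊕0 = 0
Syndrome s4…s1 = 010 → error at position 2.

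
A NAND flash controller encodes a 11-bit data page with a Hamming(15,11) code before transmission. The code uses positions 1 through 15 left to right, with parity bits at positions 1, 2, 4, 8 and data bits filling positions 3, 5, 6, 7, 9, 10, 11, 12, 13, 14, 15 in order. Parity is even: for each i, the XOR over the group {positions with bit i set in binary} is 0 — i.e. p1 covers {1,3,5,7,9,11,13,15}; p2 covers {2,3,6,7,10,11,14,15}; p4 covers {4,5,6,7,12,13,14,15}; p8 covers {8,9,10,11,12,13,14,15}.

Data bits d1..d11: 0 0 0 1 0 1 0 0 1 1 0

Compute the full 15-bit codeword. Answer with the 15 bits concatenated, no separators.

010100110100110

Place data at non-parity positions: p1 p2 0 p4 0 0 1 p8 0 1 0 0 1 1 0
p1 (pos 1,3,5,7,9,11,13,15): XOR of data positions = 0⊕0⊕1⊕0⊕0⊕1⊕0 = 0
p2 (pos 2,3,6,7,10,11,14,15): XOR of data positions = 0⊕0⊕1⊕1⊕0⊕1⊕0 = 1
p4 (pos 4,5,6,7,12,13,14,15): XOR of data positions = 0⊕0⊕1⊕0⊕1⊕1⊕0 = 1
p8 (pos 8,9,10,11,12,13,14,15): XOR of data positions = 0⊕1⊕0⊕0⊕1⊕1⊕0 = 1
Codeword: 010100110100110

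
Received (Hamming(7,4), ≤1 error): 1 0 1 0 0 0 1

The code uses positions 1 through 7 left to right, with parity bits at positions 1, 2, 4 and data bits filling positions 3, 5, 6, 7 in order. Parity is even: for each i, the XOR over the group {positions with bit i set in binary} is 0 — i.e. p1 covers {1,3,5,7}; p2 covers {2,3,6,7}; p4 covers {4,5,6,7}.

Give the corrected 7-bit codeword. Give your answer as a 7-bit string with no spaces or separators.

s1 (pos 1,3,5,7): 1⊕1⊕0⊕1 = 1
s2 (pos 2,3,6,7): 0⊕1⊕0⊕1 = 0
s4 (pos 4,5,6,7): 0⊕0⊕0⊕1 = 1
Syndrome s4…s1 = 101 → error at position 5.
Flip position 5: 1010001 → 1010101

1010101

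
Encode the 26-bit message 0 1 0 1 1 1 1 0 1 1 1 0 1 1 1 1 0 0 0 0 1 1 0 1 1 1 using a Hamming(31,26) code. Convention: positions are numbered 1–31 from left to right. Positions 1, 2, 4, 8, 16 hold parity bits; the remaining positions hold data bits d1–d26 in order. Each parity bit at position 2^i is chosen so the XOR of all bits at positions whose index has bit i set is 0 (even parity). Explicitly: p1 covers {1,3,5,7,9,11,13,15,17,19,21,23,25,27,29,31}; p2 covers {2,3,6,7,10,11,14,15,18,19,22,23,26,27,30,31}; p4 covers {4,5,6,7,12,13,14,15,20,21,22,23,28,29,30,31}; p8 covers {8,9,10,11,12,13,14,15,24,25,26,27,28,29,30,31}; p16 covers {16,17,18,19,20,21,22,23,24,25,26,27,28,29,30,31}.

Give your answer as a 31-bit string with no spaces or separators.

1100101111101111011110000110111

Place data at non-parity positions: p1 p2 0 p4 1 0 1 p8 1 1 1 0 1 1 1 p16 0 1 1 1 1 0 0 0 0 1 1 0 1 1 1
p1 (pos 1,3,5,7,9,11,13,15,17,19,21,23,25,27,29,31): XOR of data positions = 0⊕1⊕1⊕1⊕1⊕1⊕1⊕0⊕1⊕1⊕0⊕0⊕1⊕1⊕1 = 1
p2 (pos 2,3,6,7,10,11,14,15,18,19,22,23,26,27,30,31): XOR of data positions = 0⊕0⊕1⊕1⊕1⊕1⊕1⊕1⊕1⊕0⊕0⊕1⊕1⊕1⊕1 = 1
p4 (pos 4,5,6,7,12,13,14,15,20,21,22,23,28,29,30,31): XOR of data positions = 1⊕0⊕1⊕0⊕1⊕1⊕1⊕1⊕1⊕0⊕0⊕0⊕1⊕1⊕1 = 0
p8 (pos 8,9,10,11,12,13,14,15,24,25,26,27,28,29,30,31): XOR of data positions = 1⊕1⊕1⊕0⊕1⊕1⊕1⊕0⊕0⊕1⊕1⊕0⊕1⊕1⊕1 = 1
p16 (pos 16,17,18,19,20,21,22,23,24,25,26,27,28,29,30,31): XOR of data positions = 0⊕1⊕1⊕1⊕1⊕0⊕0⊕0⊕0⊕1⊕1⊕0⊕1⊕1⊕1 = 1
Codeword: 1100101111101111011110000110111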